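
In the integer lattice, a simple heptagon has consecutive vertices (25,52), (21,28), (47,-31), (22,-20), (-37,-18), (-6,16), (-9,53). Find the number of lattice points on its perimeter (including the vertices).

10

Summing gcd(|Δx|,|Δy|) over the edges gives the boundary count: gcd(4,24) + gcd(26,59) + gcd(25,11) + gcd(59,2) + gcd(31,34) + gcd(3,37) + gcd(34,1) = 4+1+1+1+1+1+1 = 10.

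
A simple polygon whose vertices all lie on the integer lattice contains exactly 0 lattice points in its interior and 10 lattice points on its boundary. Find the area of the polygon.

4

Pick's theorem states A = I + B/2 − 1, so A = 0 + 10/2 − 1 = 4.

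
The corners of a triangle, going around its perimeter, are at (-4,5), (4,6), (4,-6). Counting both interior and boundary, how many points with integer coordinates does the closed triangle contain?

56

By the shoelace formula, twice the signed area is |((-4)·6 − 4·5) + (4·(-6) − 4·6) + (4·5 − (-4)·(-6))| = 96, so the area is 48.
Summing gcd(|Δx|,|Δy|) over the edges gives the boundary count: gcd(8,1) + gcd(0,12) + gcd(8,11) = 1+12+1 = 14.
Pick's theorem gives I = A − B/2 + 1 = 48 − 14/2 + 1 = 42, so the closed region contains I + B = 42 + 14 = 56 lattice points.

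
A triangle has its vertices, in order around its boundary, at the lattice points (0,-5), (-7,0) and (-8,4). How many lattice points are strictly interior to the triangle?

The shoelace formula gives twice the area as |(0·0 − (-7)·(-5)) + ((-7)·4 − (-8)·0) + ((-8)·(-5) − 0·4)| = 23, so the area is 23/2.
The number of boundary lattice points is Σ gcd(|Δx|,|Δy|) = gcd(7,5) + gcd(1,4) + gcd(8,9) = 1+1+1 = 3.
Pick's theorem gives I = A − B/2 + 1 = 23/2 − 3/2 + 1 = 11.

11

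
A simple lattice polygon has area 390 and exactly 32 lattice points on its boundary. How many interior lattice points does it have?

375

From Pick's theorem, I = A − B/2 + 1 = 390 − 32/2 + 1 = 375.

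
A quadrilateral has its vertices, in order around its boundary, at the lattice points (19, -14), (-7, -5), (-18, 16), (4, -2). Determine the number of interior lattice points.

218

By the shoelace formula, twice the signed area is |(19·(-5) − (-7)·(-14)) + ((-7)·16 − (-18)·(-5)) + ((-18)·(-2) − 4·16) + (4·(-14) − 19·(-2))| = 441, so the area is 441/2.
Along each edge there are gcd(|Δx|,|Δy|)+1 lattice points, so counting each shared vertex once the boundary has gcd(26,9) + gcd(11,21) + gcd(22,18) + gcd(15,12) = 1+1+2+3 = 7.
Pick's theorem gives I = A − B/2 + 1 = 441/2 − 7/2 + 1 = 218.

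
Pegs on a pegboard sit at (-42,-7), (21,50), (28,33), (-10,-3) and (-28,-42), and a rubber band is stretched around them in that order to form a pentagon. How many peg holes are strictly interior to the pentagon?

1816

By the shoelace formula, twice the signed area is |((-42)·50 − 21·(-7)) + (21·33 − 28·50) + (28·(-3) − (-10)·33) + ((-10)·(-42) − (-28)·(-3)) + ((-28)·(-7) − (-42)·(-42))| = 3646, so the area is 1823.
Summing gcd(|Δx|,|Δy|) over the edges gives the boundary count: gcd(63,57) + gcd(7,17) + gcd(38,36) + gcd(18,39) + gcd(14,35) = 3+1+2+3+7 = 16.
Pick's theorem gives I = A − B/2 + 1 = 1823 − 16/2 + 1 = 1816.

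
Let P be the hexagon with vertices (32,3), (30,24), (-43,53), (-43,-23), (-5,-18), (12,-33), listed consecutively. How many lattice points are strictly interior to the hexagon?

4309

By the shoelace formula, twice the signed area is |(32·24 − 30·3) + (30·53 − (-43)·24) + ((-43)·(-23) − (-43)·53) + ((-43)·(-18) − (-5)·(-23)) + ((-5)·(-33) − 12·(-18)) + (12·3 − 32·(-33))| = 8700, so the area is 4350.
The number of boundary lattice points is Σ gcd(|Δx|,|Δy|) = gcd(2,21) + gcd(73,29) + gcd(0,76) + gcd(38,5) + gcd(17,15) + gcd(20,36) = 1+1+76+1+1+4 = 84.
By Pick's theorem A = I + B/2 − 1, so I = 4350 − 84/2 + 1 = 4309.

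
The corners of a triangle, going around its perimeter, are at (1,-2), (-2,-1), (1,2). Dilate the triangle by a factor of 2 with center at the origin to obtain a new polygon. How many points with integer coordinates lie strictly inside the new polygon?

17

The shoelace formula gives twice the area as |(1·(-1) − (-2)·(-2)) + ((-2)·2 − 1·(-1)) + (1·(-2) − 1·2)| = 12, so the area is 6.
The number of boundary lattice points is Σ gcd(|Δx|,|Δy|) = gcd(3,1) + gcd(3,3) + gcd(0,4) = 1+3+4 = 8.
Scaling by 2 multiplies the area by 2² = 4 (so the new area is 24) and multiplies the boundary lattice-point count by 2, giving 16.
By Pick's theorem, the interior count of the dilated polygon is 24 − 16/2 + 1 = 17.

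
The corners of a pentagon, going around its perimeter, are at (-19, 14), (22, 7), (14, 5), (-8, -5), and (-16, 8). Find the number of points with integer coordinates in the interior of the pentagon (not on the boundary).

334

By the shoelace formula, twice the signed area is |((-19)·7 − 22·14) + (22·5 − 14·7) + (14·(-5) − (-8)·5) + ((-8)·8 − (-16)·(-5)) + ((-16)·14 − (-19)·8)| = 675, so the area is 337.5.
Along each edge there are gcd(|Δx|,|Δy|)+1 lattice points, so counting each shared vertex once the boundary has gcd(41,7) + gcd(8,2) + gcd(22,10) + gcd(8,13) + gcd(3,6) = 1+2+2+1+3 = 9.
By Pick's theorem A = I + B/2 − 1, so I = 337.5 − 9/2 + 1 = 334.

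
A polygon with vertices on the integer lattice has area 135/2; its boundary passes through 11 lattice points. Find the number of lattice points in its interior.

63

Pick's theorem A = I + B/2 − 1 rearranges to I = A − B/2 + 1 = 135/2 − 11/2 + 1 = 63.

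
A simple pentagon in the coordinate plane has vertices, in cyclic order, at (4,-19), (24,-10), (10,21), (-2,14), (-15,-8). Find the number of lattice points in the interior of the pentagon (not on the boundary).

871

By the shoelace formula, twice the signed area is |(4·(-10) − 24·(-19)) + (24·21 − 10·(-10)) + (10·14 − (-2)·21) + ((-2)·(-8) − (-15)·14) + ((-15)·(-19) − 4·(-8))| = 1745, so the area is 872.5.
The number of boundary lattice points is Σ gcd(|Δx|,|Δy|) = gcd(20,9) + gcd(14,31) + gcd(12,7) + gcd(13,22) + gcd(19,11) = 1+1+1+1+1 = 5.
Pick's theorem gives I = A − B/2 + 1 = 872.5 − 5/2 + 1 = 871.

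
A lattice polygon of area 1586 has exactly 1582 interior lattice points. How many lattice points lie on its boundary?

Pick's theorem gives A = I + B/2 − 1, so B = 2(A − I + 1) = 2(1586 − 1582 + 1) = 10.

10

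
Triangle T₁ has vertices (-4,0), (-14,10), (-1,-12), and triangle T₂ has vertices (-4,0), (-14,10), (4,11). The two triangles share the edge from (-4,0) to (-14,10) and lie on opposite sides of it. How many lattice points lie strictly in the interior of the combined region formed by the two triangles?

The union is the simple quadrilateral with vertices (-4,0), (-1,-12), (-14,10), (4,11) in order.
The shoelace formula gives twice the area as |((-4)·(-12) − (-1)·0) + ((-1)·10 − (-14)·(-12)) + ((-14)·11 − 4·10) + (4·0 − (-4)·11)| = 280, so the area is 140.
The number of boundary lattice points is Σ gcd(|Δx|,|Δy|) = gcd(3,12) + gcd(13,22) + gcd(18,1) + gcd(8,11) = 3+1+1+1 = 6.
By Pick's theorem I = A − B/2 + 1 = 140 − 6/2 + 1 = 138.

138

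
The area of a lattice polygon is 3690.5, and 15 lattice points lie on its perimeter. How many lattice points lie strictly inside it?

3684

From Pick's theorem, I = A − B/2 + 1 = 3690.5 − 15/2 + 1 = 3684.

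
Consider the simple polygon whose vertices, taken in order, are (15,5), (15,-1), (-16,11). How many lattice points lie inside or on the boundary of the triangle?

98

The shoelace formula gives twice the area as |(15·(-1) − 15·5) + (15·11 − (-16)·(-1)) + ((-16)·5 − 15·11)| = 186, so the area is 93.
The number of boundary lattice points is Σ gcd(|Δx|,|Δy|) = gcd(0,6) + gcd(31,12) + gcd(31,6) = 6+1+1 = 8.
Pick's theorem gives I = A − B/2 + 1 = 93 − 8/2 + 1 = 90, so the closed region contains I + B = 90 + 8 = 98 lattice points.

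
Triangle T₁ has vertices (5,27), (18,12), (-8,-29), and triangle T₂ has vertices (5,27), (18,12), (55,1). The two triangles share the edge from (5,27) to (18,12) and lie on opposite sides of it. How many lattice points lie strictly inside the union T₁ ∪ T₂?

666

The union is the simple quadrilateral with vertices (5,27), (-8,-29), (18,12), (55,1) in order.
By the shoelace formula, twice the signed area is |[5·(-29) − (-8)·27] + [(-8)·12 − 18·(-29)] + [18·1 − 55·12] + [55·27 − 5·1]| = 1335, so the area is 1335/2.
Along each edge there are gcd(|Δx|,|Δy|)+1 lattice points, so counting each shared vertex once the boundary has gcd(13,56) + gcd(26,41) + gcd(37,11) + gcd(50,26) = 1+1+1+2 = 5.
By Pick's theorem I = A − B/2 + 1 = 1335/2 − 5/2 + 1 = 666.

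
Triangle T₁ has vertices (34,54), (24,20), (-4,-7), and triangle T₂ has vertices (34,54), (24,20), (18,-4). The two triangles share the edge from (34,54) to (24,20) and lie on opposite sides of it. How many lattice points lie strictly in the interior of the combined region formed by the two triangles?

355

The union is the simple quadrilateral with vertices (34,54), (-4,-7), (24,20), (18,-4) in order.
Using the shoelace formula, 2A = |(34·(-7) − (-4)·54) + ((-4)·20 − 24·(-7)) + (24·(-4) − 18·20) + (18·54 − 34·(-4))| = 718, so the area is 359.
Along each edge there are gcd(|Δx|,|Δy|)+1 lattice points, so counting each shared vertex once the boundary has gcd(38,61) + gcd(28,27) + gcd(6,24) + gcd(16,58) = 1+1+6+2 = 10.
By Pick's theorem I = A − B/2 + 1 = 359 − 10/2 + 1 = 355.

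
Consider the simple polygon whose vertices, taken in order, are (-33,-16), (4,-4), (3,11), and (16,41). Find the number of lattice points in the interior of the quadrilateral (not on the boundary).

647

Using the shoelace formula, 2A = |[(-33)·(-4) − 4·(-16)] + [4·11 − 3·(-4)] + [3·41 − 16·11] + [16·(-16) − (-33)·41]| = 1296, so the area is 648.
Along each edge there are gcd(|Δx|,|Δy|)+1 lattice points, so counting each shared vertex once the boundary has gcd(37,12) + gcd(1,15) + gcd(13,30) + gcd(49,57) = 1+1+1+1 = 4.
Pick's theorem gives I = A − B/2 + 1 = 648 − 4/2 + 1 = 647.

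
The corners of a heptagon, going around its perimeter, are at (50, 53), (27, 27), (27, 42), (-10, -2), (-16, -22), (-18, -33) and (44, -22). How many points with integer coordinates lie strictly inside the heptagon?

By the shoelace formula, twice the signed area is |(50·27 − 27·53) + (27·42 − 27·27) + (27·(-2) − (-10)·42) + ((-10)·(-22) − (-16)·(-2)) + ((-16)·(-33) − (-18)·(-22)) + ((-18)·(-22) − 44·(-33)) + (44·53 − 50·(-22))| = 6290, so the area is 3145.
The number of boundary lattice points is Σ gcd(|Δx|,|Δy|) = gcd(23,26) + gcd(0,15) + gcd(37,44) + gcd(6,20) + gcd(2,11) + gcd(62,11) + gcd(6,75) = 1+15+1+2+1+1+3 = 24.
By Pick's theorem A = I + B/2 − 1, so I = 3145 − 24/2 + 1 = 3134.

3134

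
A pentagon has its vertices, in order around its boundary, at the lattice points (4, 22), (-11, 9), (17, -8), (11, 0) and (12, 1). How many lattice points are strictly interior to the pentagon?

284

By the shoelace formula, twice the signed area is |[4·9 − (-11)·22] + [(-11)·(-8) − 17·9] + [17·0 − 11·(-8)] + [11·1 − 12·0] + [12·22 − 4·1]| = 572, so the area is 286.
Along each edge there are gcd(|Δx|,|Δy|)+1 lattice points, so counting each shared vertex once the boundary has gcd(15,13) + gcd(28,17) + gcd(6,8) + gcd(1,1) + gcd(8,21) = 1+1+2+1+1 = 6.
Pick's theorem gives I = A − B/2 + 1 = 286 − 6/2 + 1 = 284.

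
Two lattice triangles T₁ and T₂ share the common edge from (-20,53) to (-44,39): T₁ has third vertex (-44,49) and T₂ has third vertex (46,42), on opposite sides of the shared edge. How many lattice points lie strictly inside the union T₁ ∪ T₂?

The union is the simple quadrilateral with vertices (-20,53), (-44,49), (-44,39), (46,42) in order.
The shoelace formula gives twice the area as |((-20)·49 − (-44)·53) + ((-44)·39 − (-44)·49) + ((-44)·42 − 46·39) + (46·53 − (-20)·42)| = 1428, so the area is 714.
Along each edge there are gcd(|Δx|,|Δy|)+1 lattice points, so counting each shared vertex once the boundary has gcd(24,4) + gcd(0,10) + gcd(90,3) + gcd(66,11) = 4+10+3+11 = 28.
By Pick's theorem I = A − B/2 + 1 = 714 − 28/2 + 1 = 701.

701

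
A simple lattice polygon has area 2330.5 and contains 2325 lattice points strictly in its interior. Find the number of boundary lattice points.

Pick's theorem gives A = I + B/2 − 1, so B = 2(A − I + 1) = 2(2330.5 − 2325 + 1) = 13.

13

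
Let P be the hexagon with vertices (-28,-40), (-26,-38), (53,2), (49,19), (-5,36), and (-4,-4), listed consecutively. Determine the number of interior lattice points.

By the shoelace formula, twice the signed area is |((-28)·(-38) − (-26)·(-40)) + ((-26)·2 − 53·(-38)) + (53·19 − 49·2) + (49·36 − (-5)·19) + ((-5)·(-4) − (-4)·36) + ((-4)·(-40) − (-28)·(-4))| = 4966, so the area is 2483.
Along each edge there are gcd(|Δx|,|Δy|)+1 lattice points, so counting each shared vertex once the boundary has gcd(2,2) + gcd(79,40) + gcd(4,17) + gcd(54,17) + gcd(1,40) + gcd(24,36) = 2+1+1+1+1+12 = 18.
Pick's theorem gives I = A − B/2 + 1 = 2483 − 18/2 + 1 = 2475.

2475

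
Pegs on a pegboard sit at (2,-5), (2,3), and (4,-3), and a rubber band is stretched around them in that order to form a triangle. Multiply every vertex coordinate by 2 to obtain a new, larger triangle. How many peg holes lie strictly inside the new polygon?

21

Using the shoelace formula, 2A = |[2·3 − 2·(-5)] + [2·(-3) − 4·3] + [4·(-5) − 2·(-3)]| = 16, so the area is 8.
Summing gcd(|Δx|,|Δy|) over the edges gives the boundary count: gcd(0,8) + gcd(2,6) + gcd(2,2) = 8+2+2 = 12.
Scaling by 2 multiplies the area by 2² = 4 (so the new area is 32) and multiplies the boundary lattice-point count by 2, giving 24.
By Pick's theorem, the interior count of the dilated polygon is 32 − 24/2 + 1 = 21.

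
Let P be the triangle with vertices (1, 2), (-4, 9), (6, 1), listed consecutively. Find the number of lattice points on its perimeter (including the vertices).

Summing gcd(|Δx|,|Δy|) over the edges gives the boundary count: gcd(5,7) + gcd(10,8) + gcd(5,1) = 1+2+1 = 4.

4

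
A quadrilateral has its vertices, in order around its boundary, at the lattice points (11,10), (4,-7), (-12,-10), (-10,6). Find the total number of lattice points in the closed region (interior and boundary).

293

The shoelace formula gives twice the area as |(11·(-7) − 4·10) + (4·(-10) − (-12)·(-7)) + ((-12)·6 − (-10)·(-10)) + ((-10)·10 − 11·6)| = 579, so the area is 579/2.
Along each edge there are gcd(|Δx|,|Δy|)+1 lattice points, so counting each shared vertex once the boundary has gcd(7,17) + gcd(16,3) + gcd(2,16) + gcd(21,4) = 1+1+2+1 = 5.
Pick's theorem gives I = A − B/2 + 1 = 579/2 − 5/2 + 1 = 288, so the closed region contains I + B = 288 + 5 = 293 lattice points.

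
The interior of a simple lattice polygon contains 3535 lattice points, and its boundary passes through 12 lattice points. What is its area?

3540

By Pick's theorem, A = I + B/2 − 1 = 3535 + 12/2 − 1 = 3540.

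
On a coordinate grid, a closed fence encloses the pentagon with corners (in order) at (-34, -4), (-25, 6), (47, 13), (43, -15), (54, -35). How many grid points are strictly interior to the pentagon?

2135

By the shoelace formula, twice the signed area is |[(-34)·6 − (-25)·(-4)] + [(-25)·13 − 47·6] + [47·(-15) − 43·13] + [43·(-35) − 54·(-15)] + [54·(-4) − (-34)·(-35)]| = 4276, so the area is 2138.
The number of boundary lattice points is Σ gcd(|Δx|,|Δy|) = gcd(9,10) + gcd(72,7) + gcd(4,28) + gcd(11,20) + gcd(88,31) = 1+1+4+1+1 = 8.
By Pick's theorem A = I + B/2 − 1, so I = 2138 − 8/2 + 1 = 2135.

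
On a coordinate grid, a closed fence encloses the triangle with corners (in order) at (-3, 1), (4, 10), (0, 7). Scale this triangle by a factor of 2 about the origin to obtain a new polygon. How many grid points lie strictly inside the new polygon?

The shoelace formula gives twice the area as |((-3)·10 − 4·1) + (4·7 − 0·10) + (0·1 − (-3)·7)| = 15, so the area is 15/2.
Along each edge there are gcd(|Δx|,|Δy|)+1 lattice points, so counting each shared vertex once the boundary has gcd(7,9) + gcd(4,3) + gcd(3,6) = 1+1+3 = 5.
Scaling by 2 multiplies the area by 2² = 4 (so the new area is 30) and multiplies the boundary lattice-point count by 2, giving 10.
By Pick's theorem, the interior count of the dilated polygon is 30 − 10/2 + 1 = 26.

26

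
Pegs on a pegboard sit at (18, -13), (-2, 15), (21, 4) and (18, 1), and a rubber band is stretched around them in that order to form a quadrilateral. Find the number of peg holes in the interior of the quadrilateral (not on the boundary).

Using the shoelace formula, 2A = |(18·15 − (-2)·(-13)) + ((-2)·4 − 21·15) + (21·1 − 18·4) + (18·(-13) − 18·1)| = 382, so the area is 191.
Along each edge there are gcd(|Δx|,|Δy|)+1 lattice points, so counting each shared vertex once the boundary has gcd(20,28) + gcd(23,11) + gcd(3,3) + gcd(0,14) = 4+1+3+14 = 22.
Pick's theorem gives I = A − B/2 + 1 = 191 − 22/2 + 1 = 181.

181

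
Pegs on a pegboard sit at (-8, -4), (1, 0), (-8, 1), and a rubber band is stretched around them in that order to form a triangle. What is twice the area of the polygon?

45

Using the shoelace formula, 2A = |[(-8)·0 − 1·(-4)] + [1·1 − (-8)·0] + [(-8)·(-4) − (-8)·1]| = 45, so the area is 45/2.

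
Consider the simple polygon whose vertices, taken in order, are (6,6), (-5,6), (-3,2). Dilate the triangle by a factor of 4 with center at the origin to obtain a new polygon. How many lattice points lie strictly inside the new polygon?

The shoelace formula gives twice the area as |(6·6 − (-5)·6) + ((-5)·2 − (-3)·6) + ((-3)·6 − 6·2)| = 44, so the area is 22.
Summing gcd(|Δx|,|Δy|) over the edges gives the boundary count: gcd(11,0) + gcd(2,4) + gcd(9,4) = 11+2+1 = 14.
Scaling by 4 multiplies the area by 4² = 16 (so the new area is 352) and multiplies the boundary lattice-point count by 4, giving 56.
By Pick's theorem, the interior count of the dilated polygon is 352 − 56/2 + 1 = 325.

325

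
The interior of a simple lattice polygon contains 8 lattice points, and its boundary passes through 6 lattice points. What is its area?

Pick's theorem states A = I + B/2 − 1, so A = 8 + 6/2 − 1 = 10.

10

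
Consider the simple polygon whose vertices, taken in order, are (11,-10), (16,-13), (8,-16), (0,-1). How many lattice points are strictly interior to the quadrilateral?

The shoelace formula gives twice the area as |[11·(-13) − 16·(-10)] + [16·(-16) − 8·(-13)] + [8·(-1) − 0·(-16)] + [0·(-10) − 11·(-1)]| = 132, so the area is 66.
Along each edge there are gcd(|Δx|,|Δy|)+1 lattice points, so counting each shared vertex once the boundary has gcd(5,3) + gcd(8,3) + gcd(8,15) + gcd(11,9) = 1+1+1+1 = 4.
Pick's theorem gives I = A − B/2 + 1 = 66 − 4/2 + 1 = 65.

65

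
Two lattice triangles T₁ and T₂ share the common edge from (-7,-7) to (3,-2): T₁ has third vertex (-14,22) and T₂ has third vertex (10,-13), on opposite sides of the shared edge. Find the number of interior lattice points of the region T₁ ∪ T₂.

234

The union is the simple quadrilateral with vertices (-7,-7), (-14,22), (3,-2), (10,-13) in order.
The shoelace formula gives twice the area as |[(-7)·22 − (-14)·(-7)] + [(-14)·(-2) − 3·22] + [3·(-13) − 10·(-2)] + [10·(-7) − (-7)·(-13)]| = 470, so the area is 235.
Along each edge there are gcd(|Δx|,|Δy|)+1 lattice points, so counting each shared vertex once the boundary has gcd(7,29) + gcd(17,24) + gcd(7,11) + gcd(17,6) = 1+1+1+1 = 4.
By Pick's theorem I = A − B/2 + 1 = 235 − 4/2 + 1 = 234.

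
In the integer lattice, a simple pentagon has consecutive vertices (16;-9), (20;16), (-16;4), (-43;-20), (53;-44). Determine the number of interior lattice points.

Using the shoelace formula, 2A = |[16·16 − 20·(-9)] + [20·4 − (-16)·16] + [(-16)·(-20) − (-43)·4] + [(-43)·(-44) − 53·(-20)] + [53·(-9) − 16·(-44)]| = 4443, so the area is 2221.5.
Along each edge there are gcd(|Δx|,|Δy|)+1 lattice points, so counting each shared vertex once the boundary has gcd(4,25) + gcd(36,12) + gcd(27,24) + gcd(96,24) + gcd(37,35) = 1+12+3+24+1 = 41.
Pick's theorem gives I = A − B/2 + 1 = 2221.5 − 41/2 + 1 = 2202.

2202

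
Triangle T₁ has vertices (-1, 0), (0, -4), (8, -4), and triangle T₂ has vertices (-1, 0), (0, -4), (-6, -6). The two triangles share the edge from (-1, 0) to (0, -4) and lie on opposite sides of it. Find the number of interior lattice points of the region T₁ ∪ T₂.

The union is the simple quadrilateral with vertices (-1, 0), (8, -4), (0, -4), (-6, -6) in order.
The shoelace formula gives twice the area as |((-1)·(-4) − 8·0) + (8·(-4) − 0·(-4)) + (0·(-6) − (-6)·(-4)) + ((-6)·0 − (-1)·(-6))| = 58, so the area is 29.
The number of boundary lattice points is Σ gcd(|Δx|,|Δy|) = gcd(9,4) + gcd(8,0) + gcd(6,2) + gcd(5,6) = 1+8+2+1 = 12.
By Pick's theorem I = A − B/2 + 1 = 29 − 12/2 + 1 = 24.

24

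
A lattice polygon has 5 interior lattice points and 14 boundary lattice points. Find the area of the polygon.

11

Pick's theorem states A = I + B/2 − 1, so A = 5 + 14/2 − 1 = 11.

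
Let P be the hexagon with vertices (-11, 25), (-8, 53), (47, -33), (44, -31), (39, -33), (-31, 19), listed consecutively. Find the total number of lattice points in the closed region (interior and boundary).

By the shoelace formula, twice the signed area is |((-11)·53 − (-8)·25) + ((-8)·(-33) − 47·53) + (47·(-31) − 44·(-33)) + (44·(-33) − 39·(-31)) + (39·19 − (-31)·(-33)) + ((-31)·25 − (-11)·19)| = 3706, so the area is 1853.
Summing gcd(|Δx|,|Δy|) over the edges gives the boundary count: gcd(3,28) + gcd(55,86) + gcd(3,2) + gcd(5,2) + gcd(70,52) + gcd(20,6) = 1+1+1+1+2+2 = 8.
Pick's theorem gives I = A − B/2 + 1 = 1853 − 8/2 + 1 = 1850, so the closed region contains I + B = 1850 + 8 = 1858 lattice points.

1858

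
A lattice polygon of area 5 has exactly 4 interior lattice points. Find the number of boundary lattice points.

4

Pick's theorem gives A = I + B/2 − 1, so B = 2(A − I + 1) = 2(5 − 4 + 1) = 4.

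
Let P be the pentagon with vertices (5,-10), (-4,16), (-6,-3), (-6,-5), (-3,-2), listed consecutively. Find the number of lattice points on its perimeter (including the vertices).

Summing gcd(|Δx|,|Δy|) over the edges gives the boundary count: gcd(9,26) + gcd(2,19) + gcd(0,2) + gcd(3,3) + gcd(8,8) = 1+1+2+3+8 = 15.

15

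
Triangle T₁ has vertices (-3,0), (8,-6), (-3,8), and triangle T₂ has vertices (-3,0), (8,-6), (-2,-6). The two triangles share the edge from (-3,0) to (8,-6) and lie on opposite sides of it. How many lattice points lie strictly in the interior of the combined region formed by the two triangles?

The union is the simple quadrilateral with vertices (-3,0), (-3,8), (8,-6), (-2,-6) in order.
Using the shoelace formula, 2A = |[(-3)·8 − (-3)·0] + [(-3)·(-6) − 8·8] + [8·(-6) − (-2)·(-6)] + [(-2)·0 − (-3)·(-6)]| = 148, so the area is 74.
Along each edge there are gcd(|Δx|,|Δy|)+1 lattice points, so counting each shared vertex once the boundary has gcd(0,8) + gcd(11,14) + gcd(10,0) + gcd(1,6) = 8+1+10+1 = 20.
By Pick's theorem I = A − B/2 + 1 = 74 − 20/2 + 1 = 65.

65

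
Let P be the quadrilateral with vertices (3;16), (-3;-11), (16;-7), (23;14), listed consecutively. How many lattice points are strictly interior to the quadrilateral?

The shoelace formula gives twice the area as |(3·(-11) − (-3)·16) + ((-3)·(-7) − 16·(-11)) + (16·14 − 23·(-7)) + (23·16 − 3·14)| = 923, so the area is 461.5.
Summing gcd(|Δx|,|Δy|) over the edges gives the boundary count: gcd(6,27) + gcd(19,4) + gcd(7,21) + gcd(20,2) = 3+1+7+2 = 13.
By Pick's theorem A = I + B/2 − 1, so I = 461.5 − 13/2 + 1 = 456.

456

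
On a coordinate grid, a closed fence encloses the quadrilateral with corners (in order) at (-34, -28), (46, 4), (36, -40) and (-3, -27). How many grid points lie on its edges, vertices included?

The number of boundary lattice points is Σ gcd(|Δx|,|Δy|) = gcd(80,32) + gcd(10,44) + gcd(39,13) + gcd(31,1) = 16+2+13+1 = 32.

32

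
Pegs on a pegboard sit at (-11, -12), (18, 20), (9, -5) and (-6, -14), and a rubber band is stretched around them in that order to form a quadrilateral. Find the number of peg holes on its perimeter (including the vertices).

6

Along each edge there are gcd(|Δx|,|Δy|)+1 lattice points, so counting each shared vertex once the boundary has gcd(29,32) + gcd(9,25) + gcd(15,9) + gcd(5,2) = 1+1+3+1 = 6.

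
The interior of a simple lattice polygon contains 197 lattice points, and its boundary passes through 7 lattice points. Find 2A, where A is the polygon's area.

399

By Pick's theorem, A = I + B/2 − 1 = 197 + 7/2 − 1 = 399/2.
Hence 2A = 399.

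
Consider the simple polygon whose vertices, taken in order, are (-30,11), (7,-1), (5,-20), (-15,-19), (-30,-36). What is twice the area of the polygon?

The shoelace formula gives twice the area as |((-30)·(-1) − 7·11) + (7·(-20) − 5·(-1)) + (5·(-19) − (-15)·(-20)) + ((-15)·(-36) − (-30)·(-19)) + ((-30)·11 − (-30)·(-36))| = 2017, so the area is 1008.5.

2017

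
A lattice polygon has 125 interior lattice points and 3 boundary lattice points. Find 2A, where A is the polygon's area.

251

By Pick's theorem, A = I + B/2 − 1 = 125 + 3/2 − 1 = 251/2.
Hence 2A = 251.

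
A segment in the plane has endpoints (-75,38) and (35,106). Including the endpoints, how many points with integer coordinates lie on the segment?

3

The number of lattice points on a segment between lattice points is gcd(|Δx|,|Δy|) + 1 = gcd(110,68) + 1 = 2 + 1 = 3.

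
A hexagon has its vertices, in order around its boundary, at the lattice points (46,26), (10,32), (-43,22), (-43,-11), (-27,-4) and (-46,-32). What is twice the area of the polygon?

The shoelace formula gives twice the area as |[46·32 − 10·26] + [10·22 − (-43)·32] + [(-43)·(-11) − (-43)·22] + [(-43)·(-4) − (-27)·(-11)] + [(-27)·(-32) − (-46)·(-4)] + [(-46)·26 − 46·(-32)]| = 5058, so the area is 2529.

5058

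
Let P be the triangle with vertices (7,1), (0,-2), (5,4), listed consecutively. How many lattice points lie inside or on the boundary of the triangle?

By the shoelace formula, twice the signed area is |(7·(-2) − 0·1) + (0·4 − 5·(-2)) + (5·1 − 7·4)| = 27, so the area is 27/2.
The number of boundary lattice points is Σ gcd(|Δx|,|Δy|) = gcd(7,3) + gcd(5,6) + gcd(2,3) = 1+1+1 = 3.
Pick's theorem gives I = A − B/2 + 1 = 27/2 − 3/2 + 1 = 13, so the closed region contains I + B = 13 + 3 = 16 lattice points.

16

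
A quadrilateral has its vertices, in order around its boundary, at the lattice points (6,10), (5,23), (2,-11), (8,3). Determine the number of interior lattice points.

70

The shoelace formula gives twice the area as |[6·23 − 5·10] + [5·(-11) − 2·23] + [2·3 − 8·(-11)] + [8·10 − 6·3]| = 143, so the area is 143/2.
Summing gcd(|Δx|,|Δy|) over the edges gives the boundary count: gcd(1,13) + gcd(3,34) + gcd(6,14) + gcd(2,7) = 1+1+2+1 = 5.
By Pick's theorem A = I + B/2 − 1, so I = 143/2 − 5/2 + 1 = 70.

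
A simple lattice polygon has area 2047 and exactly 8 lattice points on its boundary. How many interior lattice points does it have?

2044

From Pick's theorem, I = A − B/2 + 1 = 2047 − 8/2 + 1 = 2044.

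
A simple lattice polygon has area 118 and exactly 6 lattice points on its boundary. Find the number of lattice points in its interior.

Pick's theorem A = I + B/2 − 1 rearranges to I = A − B/2 + 1 = 118 − 6/2 + 1 = 116.

116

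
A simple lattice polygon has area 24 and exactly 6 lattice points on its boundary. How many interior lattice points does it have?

22

Pick's theorem A = I + B/2 − 1 rearranges to I = A − B/2 + 1 = 24 − 6/2 + 1 = 22.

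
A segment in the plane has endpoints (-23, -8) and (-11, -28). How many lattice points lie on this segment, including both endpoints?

5

The number of lattice points on a segment between lattice points is gcd(|Δx|,|Δy|) + 1 = gcd(12,20) + 1 = 4 + 1 = 5.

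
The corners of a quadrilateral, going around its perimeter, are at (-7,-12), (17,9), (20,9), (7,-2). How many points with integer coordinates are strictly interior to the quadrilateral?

Using the shoelace formula, 2A = |((-7)·9 − 17·(-12)) + (17·9 − 20·9) + (20·(-2) − 7·9) + (7·(-12) − (-7)·(-2))| = 87, so the area is 43.5.
The number of boundary lattice points is Σ gcd(|Δx|,|Δy|) = gcd(24,21) + gcd(3,0) + gcd(13,11) + gcd(14,10) = 3+3+1+2 = 9.
Pick's theorem gives I = A − B/2 + 1 = 43.5 − 9/2 + 1 = 40.

40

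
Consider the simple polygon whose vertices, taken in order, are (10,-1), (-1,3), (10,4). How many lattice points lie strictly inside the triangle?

The shoelace formula gives twice the area as |[10·3 − (-1)·(-1)] + [(-1)·4 − 10·3] + [10·(-1) − 10·4]| = 55, so the area is 27.5.
The number of boundary lattice points is Σ gcd(|Δx|,|Δy|) = gcd(11,4) + gcd(11,1) + gcd(0,5) = 1+1+5 = 7.
By Pick's theorem A = I + B/2 − 1, so I = 27.5 − 7/2 + 1 = 25.

25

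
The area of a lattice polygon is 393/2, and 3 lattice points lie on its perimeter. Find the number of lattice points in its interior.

196

From Pick's theorem, I = A − B/2 + 1 = 393/2 − 3/2 + 1 = 196.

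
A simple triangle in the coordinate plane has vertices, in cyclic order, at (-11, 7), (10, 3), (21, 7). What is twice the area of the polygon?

The shoelace formula gives twice the area as |[(-11)·3 − 10·7] + [10·7 − 21·3] + [21·7 − (-11)·7]| = 128, so the area is 64.

128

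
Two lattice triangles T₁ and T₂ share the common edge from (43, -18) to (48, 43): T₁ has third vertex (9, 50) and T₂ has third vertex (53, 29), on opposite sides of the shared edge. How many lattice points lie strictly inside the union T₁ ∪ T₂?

The union is the simple quadrilateral with vertices (43, -18), (9, 50), (48, 43), (53, 29) in order.
By the shoelace formula, twice the signed area is |(43·50 − 9·(-18)) + (9·43 − 48·50) + (48·29 − 53·43) + (53·(-18) − 43·29)| = 2789, so the area is 1394.5.
The number of boundary lattice points is Σ gcd(|Δx|,|Δy|) = gcd(34,68) + gcd(39,7) + gcd(5,14) + gcd(10,47) = 34+1+1+1 = 37.
By Pick's theorem I = A − B/2 + 1 = 1394.5 − 37/2 + 1 = 1377.

1377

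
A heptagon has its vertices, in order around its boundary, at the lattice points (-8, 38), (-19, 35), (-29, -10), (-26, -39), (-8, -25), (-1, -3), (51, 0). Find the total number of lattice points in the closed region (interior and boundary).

By the shoelace formula, twice the signed area is |((-8)·35 − (-19)·38) + ((-19)·(-10) − (-29)·35) + ((-29)·(-39) − (-26)·(-10)) + ((-26)·(-25) − (-8)·(-39)) + ((-8)·(-3) − (-1)·(-25)) + ((-1)·0 − 51·(-3)) + (51·38 − (-8)·0)| = 4946, so the area is 2473.
The number of boundary lattice points is Σ gcd(|Δx|,|Δy|) = gcd(11,3) + gcd(10,45) + gcd(3,29) + gcd(18,14) + gcd(7,22) + gcd(52,3) + gcd(59,38) = 1+5+1+2+1+1+1 = 12.
Pick's theorem gives I = A − B/2 + 1 = 2473 − 12/2 + 1 = 2468, so the closed region contains I + B = 2468 + 12 = 2480 lattice points.

2480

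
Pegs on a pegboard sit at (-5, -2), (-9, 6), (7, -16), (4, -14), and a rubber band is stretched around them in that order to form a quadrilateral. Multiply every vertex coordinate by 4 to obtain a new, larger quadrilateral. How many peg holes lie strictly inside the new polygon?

The shoelace formula gives twice the area as |[(-5)·6 − (-9)·(-2)] + [(-9)·(-16) − 7·6] + [7·(-14) − 4·(-16)] + [4·(-2) − (-5)·(-14)]| = 58, so the area is 29.
Summing gcd(|Δx|,|Δy|) over the edges gives the boundary count: gcd(4,8) + gcd(16,22) + gcd(3,2) + gcd(9,12) = 4+2+1+3 = 10.
Scaling by 4 multiplies the area by 4² = 16 (so the new area is 464) and multiplies the boundary lattice-point count by 4, giving 40.
By Pick's theorem, the interior count of the dilated polygon is 464 − 40/2 + 1 = 445.

445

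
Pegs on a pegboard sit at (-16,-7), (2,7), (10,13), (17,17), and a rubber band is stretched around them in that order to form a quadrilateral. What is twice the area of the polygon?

Using the shoelace formula, 2A = |((-16)·7 − 2·(-7)) + (2·13 − 10·7) + (10·17 − 17·13) + (17·(-7) − (-16)·17)| = 40, so the area is 20.

40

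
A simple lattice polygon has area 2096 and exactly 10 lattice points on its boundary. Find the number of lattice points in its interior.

From Pick's theorem, I = A − B/2 + 1 = 2096 − 10/2 + 1 = 2092.

2092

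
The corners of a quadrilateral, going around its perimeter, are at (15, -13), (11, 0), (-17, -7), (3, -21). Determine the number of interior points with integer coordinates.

354

By the shoelace formula, twice the signed area is |(15·0 − 11·(-13)) + (11·(-7) − (-17)·0) + ((-17)·(-21) − 3·(-7)) + (3·(-13) − 15·(-21))| = 720, so the area is 360.
The number of boundary lattice points is Σ gcd(|Δx|,|Δy|) = gcd(4,13) + gcd(28,7) + gcd(20,14) + gcd(12,8) = 1+7+2+4 = 14.
Pick's theorem gives I = A − B/2 + 1 = 360 − 14/2 + 1 = 354.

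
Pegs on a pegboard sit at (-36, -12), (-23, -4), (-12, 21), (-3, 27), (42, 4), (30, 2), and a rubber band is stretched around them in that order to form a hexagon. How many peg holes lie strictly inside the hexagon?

1193

The shoelace formula gives twice the area as |[(-36)·(-4) − (-23)·(-12)] + [(-23)·21 − (-12)·(-4)] + [(-12)·27 − (-3)·21] + [(-3)·4 − 42·27] + [42·2 − 30·4] + [30·(-12) − (-36)·2]| = 2394, so the area is 1197.
Along each edge there are gcd(|Δx|,|Δy|)+1 lattice points, so counting each shared vertex once the boundary has gcd(13,8) + gcd(11,25) + gcd(9,6) + gcd(45,23) + gcd(12,2) + gcd(66,14) = 1+1+3+1+2+2 = 10.
By Pick's theorem A = I + B/2 − 1, so I = 1197 − 10/2 + 1 = 1193.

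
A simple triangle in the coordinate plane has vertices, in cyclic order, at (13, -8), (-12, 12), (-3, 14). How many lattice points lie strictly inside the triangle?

By the shoelace formula, twice the signed area is |[13·12 − (-12)·(-8)] + [(-12)·14 − (-3)·12] + [(-3)·(-8) − 13·14]| = 230, so the area is 115.
The number of boundary lattice points is Σ gcd(|Δx|,|Δy|) = gcd(25,20) + gcd(9,2) + gcd(16,22) = 5+1+2 = 8.
Pick's theorem gives I = A − B/2 + 1 = 115 − 8/2 + 1 = 112.

112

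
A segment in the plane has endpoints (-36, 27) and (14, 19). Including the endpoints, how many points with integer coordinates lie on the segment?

3

The number of lattice points on a segment between lattice points is gcd(|Δx|,|Δy|) + 1 = gcd(50,8) + 1 = 2 + 1 = 3.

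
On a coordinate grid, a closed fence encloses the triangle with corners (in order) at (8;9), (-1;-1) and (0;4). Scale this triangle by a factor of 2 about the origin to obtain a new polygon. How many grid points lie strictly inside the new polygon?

By the shoelace formula, twice the signed area is |(8·(-1) − (-1)·9) + ((-1)·4 − 0·(-1)) + (0·9 − 8·4)| = 35, so the area is 35/2.
The number of boundary lattice points is Σ gcd(|Δx|,|Δy|) = gcd(9,10) + gcd(1,5) + gcd(8,5) = 1+1+1 = 3.
Scaling by 2 multiplies the area by 2² = 4 (so the new area is 70) and multiplies the boundary lattice-point count by 2, giving 6.
By Pick's theorem, the interior count of the dilated polygon is 70 − 6/2 + 1 = 68.

68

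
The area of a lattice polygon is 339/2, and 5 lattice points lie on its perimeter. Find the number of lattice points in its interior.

168

Pick's theorem A = I + B/2 − 1 rearranges to I = A − B/2 + 1 = 339/2 − 5/2 + 1 = 168.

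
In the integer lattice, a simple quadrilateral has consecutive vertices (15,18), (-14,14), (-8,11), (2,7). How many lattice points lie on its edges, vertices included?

Along each edge there are gcd(|Δx|,|Δy|)+1 lattice points, so counting each shared vertex once the boundary has gcd(29,4) + gcd(6,3) + gcd(10,4) + gcd(13,11) = 1+3+2+1 = 7.

7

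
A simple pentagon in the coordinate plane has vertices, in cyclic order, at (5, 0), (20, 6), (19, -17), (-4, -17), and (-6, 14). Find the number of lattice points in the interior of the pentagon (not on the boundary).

By the shoelace formula, twice the signed area is |(5·6 − 20·0) + (20·(-17) − 19·6) + (19·(-17) − (-4)·(-17)) + ((-4)·14 − (-6)·(-17)) + ((-6)·0 − 5·14)| = 1043, so the area is 521.5.
Summing gcd(|Δx|,|Δy|) over the edges gives the boundary count: gcd(15,6) + gcd(1,23) + gcd(23,0) + gcd(2,31) + gcd(11,14) = 3+1+23+1+1 = 29.
By Pick's theorem A = I + B/2 − 1, so I = 521.5 − 29/2 + 1 = 508.

508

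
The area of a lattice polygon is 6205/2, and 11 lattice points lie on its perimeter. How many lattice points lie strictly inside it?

3098

Pick's theorem A = I + B/2 − 1 rearranges to I = A − B/2 + 1 = 6205/2 − 11/2 + 1 = 3098.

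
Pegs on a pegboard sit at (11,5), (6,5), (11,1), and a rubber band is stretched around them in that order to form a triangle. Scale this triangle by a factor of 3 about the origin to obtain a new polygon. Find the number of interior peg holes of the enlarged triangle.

76

The shoelace formula gives twice the area as |(11·5 − 6·5) + (6·1 − 11·5) + (11·5 − 11·1)| = 20, so the area is 10.
Along each edge there are gcd(|Δx|,|Δy|)+1 lattice points, so counting each shared vertex once the boundary has gcd(5,0) + gcd(5,4) + gcd(0,4) = 5+1+4 = 10.
Scaling by 3 multiplies the area by 3² = 9 (so the new area is 90) and multiplies the boundary lattice-point count by 3, giving 30.
By Pick's theorem, the interior count of the dilated polygon is 90 − 30/2 + 1 = 76.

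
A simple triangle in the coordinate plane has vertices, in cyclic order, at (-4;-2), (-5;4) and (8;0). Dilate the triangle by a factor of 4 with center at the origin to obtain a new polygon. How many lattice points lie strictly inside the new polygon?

Using the shoelace formula, 2A = |((-4)·4 − (-5)·(-2)) + ((-5)·0 − 8·4) + (8·(-2) − (-4)·0)| = 74, so the area is 37.
Summing gcd(|Δx|,|Δy|) over the edges gives the boundary count: gcd(1,6) + gcd(13,4) + gcd(12,2) = 1+1+2 = 4.
Scaling by 4 multiplies the area by 4² = 16 (so the new area is 592) and multiplies the boundary lattice-point count by 4, giving 16.
By Pick's theorem, the interior count of the dilated polygon is 592 − 16/2 + 1 = 585.

585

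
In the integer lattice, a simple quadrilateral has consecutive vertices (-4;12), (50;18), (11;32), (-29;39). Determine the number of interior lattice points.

944

The shoelace formula gives twice the area as |((-4)·18 − 50·12) + (50·32 − 11·18) + (11·39 − (-29)·32) + ((-29)·12 − (-4)·39)| = 1895, so the area is 1895/2.
Along each edge there are gcd(|Δx|,|Δy|)+1 lattice points, so counting each shared vertex once the boundary has gcd(54,6) + gcd(39,14) + gcd(40,7) + gcd(25,27) = 6+1+1+1 = 9.
Pick's theorem gives I = A − B/2 + 1 = 1895/2 − 9/2 + 1 = 944.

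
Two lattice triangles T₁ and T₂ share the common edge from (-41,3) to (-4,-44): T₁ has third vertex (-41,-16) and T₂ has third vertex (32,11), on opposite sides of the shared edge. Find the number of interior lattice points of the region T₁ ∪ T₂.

2205

The union is the simple quadrilateral with vertices (-41,3), (-41,-16), (-4,-44), (32,11) in order.
By the shoelace formula, twice the signed area is |((-41)·(-16) − (-41)·3) + ((-41)·(-44) − (-4)·(-16)) + ((-4)·11 − 32·(-44)) + (32·3 − (-41)·11)| = 4430, so the area is 2215.
The number of boundary lattice points is Σ gcd(|Δx|,|Δy|) = gcd(0,19) + gcd(37,28) + gcd(36,55) + gcd(73,8) = 19+1+1+1 = 22.
By Pick's theorem I = A − B/2 + 1 = 2215 − 22/2 + 1 = 2205.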